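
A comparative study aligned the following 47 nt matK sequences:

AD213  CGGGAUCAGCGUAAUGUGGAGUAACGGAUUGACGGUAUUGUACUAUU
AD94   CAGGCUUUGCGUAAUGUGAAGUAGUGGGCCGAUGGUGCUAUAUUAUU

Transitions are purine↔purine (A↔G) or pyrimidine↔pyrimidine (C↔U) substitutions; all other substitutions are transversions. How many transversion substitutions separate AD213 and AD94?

2

Differing sites — 2:G/A (Ti); 5:A/C (Tv); 7:C/U (Ti); 8:A/U (Tv); 19:G/A (Ti); 24:A/G (Ti); 25:C/U (Ti); 28:A/G (Ti); 29:U/C (Ti); 30:U/C (Ti); 33:C/U (Ti); 37:A/G (Ti); 38:U/C (Ti); 40:G/A (Ti); 43:C/U (Ti).
Of the 15 differences, 13 transitions and 2 transversions, so the answer is 2.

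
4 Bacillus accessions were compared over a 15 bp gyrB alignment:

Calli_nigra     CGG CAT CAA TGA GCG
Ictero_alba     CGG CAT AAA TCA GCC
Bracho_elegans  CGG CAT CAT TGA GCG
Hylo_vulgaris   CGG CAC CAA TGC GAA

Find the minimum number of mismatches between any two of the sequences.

Pairwise Hamming distances:
  Calli_nigra vs Ictero_alba: 3
  Calli_nigra vs Bracho_elegans: 1
  Calli_nigra vs Hylo_vulgaris: 4
  Ictero_alba vs Bracho_elegans: 4
  Ictero_alba vs Hylo_vulgaris: 6
  Bracho_elegans vs Hylo_vulgaris: 5
The smallest is 1, between Calli_nigra and Bracho_elegans.

1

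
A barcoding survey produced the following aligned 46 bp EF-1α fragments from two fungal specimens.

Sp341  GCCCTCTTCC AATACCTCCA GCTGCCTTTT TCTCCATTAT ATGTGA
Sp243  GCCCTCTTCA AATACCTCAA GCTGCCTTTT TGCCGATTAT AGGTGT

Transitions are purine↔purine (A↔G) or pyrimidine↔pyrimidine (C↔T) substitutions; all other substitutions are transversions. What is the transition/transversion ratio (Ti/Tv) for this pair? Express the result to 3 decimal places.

0.167

Differing sites — 10:C/A (Tv); 19:C/A (Tv); 32:C/G (Tv); 33:T/C (Ti); 35:C/G (Tv); 42:T/G (Tv); 46:A/T (Tv).
Of the 7 differences, 1 transition and 6 transversions, so Ti/Tv = 1/6 = 0.167.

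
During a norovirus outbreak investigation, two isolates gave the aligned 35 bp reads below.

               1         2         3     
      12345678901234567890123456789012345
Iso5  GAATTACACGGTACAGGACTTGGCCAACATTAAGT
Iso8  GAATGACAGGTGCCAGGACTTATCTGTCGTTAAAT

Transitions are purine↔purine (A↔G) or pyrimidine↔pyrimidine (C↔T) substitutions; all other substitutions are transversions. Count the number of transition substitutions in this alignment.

5

The sequences differ at positions 5 (T/G, transversion), 9 (C/G, transversion), 11 (G/T, transversion), 12 (T/G, transversion), 13 (A/C, transversion), 22 (G/A, transition), 23 (G/T, transversion), 25 (C/T, transition), 26 (A/G, transition), 27 (A/T, transversion), 29 (A/G, transition), 34 (G/A, transition).
Of the 12 differences, 5 transitions and 7 transversions, so the answer is 5.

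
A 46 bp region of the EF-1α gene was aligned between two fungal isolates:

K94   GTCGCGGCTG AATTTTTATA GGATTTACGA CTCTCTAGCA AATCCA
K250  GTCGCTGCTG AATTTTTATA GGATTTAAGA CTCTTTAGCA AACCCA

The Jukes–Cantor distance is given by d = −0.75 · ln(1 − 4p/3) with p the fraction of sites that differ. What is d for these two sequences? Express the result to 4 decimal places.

Differing sites — 6:G/T; 28:C/A; 35:C/T; 43:T/C.
p = 4/46 = 0.086957.
d = −0.75 · ln(1 − (4/3)·0.086957) = −0.75 · ln(0.884057) = −0.75 · (-0.123234) = 0.0924.

0.0924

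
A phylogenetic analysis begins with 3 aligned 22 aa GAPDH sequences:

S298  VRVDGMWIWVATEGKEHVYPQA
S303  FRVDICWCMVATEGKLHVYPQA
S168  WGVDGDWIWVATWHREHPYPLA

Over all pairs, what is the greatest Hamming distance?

12

Pairwise Hamming distances:
  S298 vs S303: 6
  S298 vs S168: 8
  S303 vs S168: 12
The largest is 12, between S303 and S168.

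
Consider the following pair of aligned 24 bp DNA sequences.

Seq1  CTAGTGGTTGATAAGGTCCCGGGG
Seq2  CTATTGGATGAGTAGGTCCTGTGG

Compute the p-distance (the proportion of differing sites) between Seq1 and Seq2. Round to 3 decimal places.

The sequences differ at positions 4 (G/T), 8 (T/A), 12 (T/G), 13 (A/T), 20 (C/T), 22 (G/T).
There are 6 differences over 24 sites, so p = 6/24 = 0.250.

0.250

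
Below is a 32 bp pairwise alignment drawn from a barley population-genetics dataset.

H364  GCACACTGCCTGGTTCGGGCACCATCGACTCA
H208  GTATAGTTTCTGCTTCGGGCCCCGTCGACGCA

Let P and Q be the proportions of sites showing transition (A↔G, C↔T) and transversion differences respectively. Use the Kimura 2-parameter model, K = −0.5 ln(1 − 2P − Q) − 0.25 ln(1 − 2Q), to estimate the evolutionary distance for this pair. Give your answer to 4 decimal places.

The sequences differ at positions 2 (C/T, transition), 4 (C/T, transition), 6 (C/G, transversion), 8 (G/T, transversion), 9 (C/T, transition), 13 (G/C, transversion), 21 (A/C, transversion), 24 (A/G, transition), 30 (T/G, transversion).
Of the 9 differences, 4 transitions and 5 transversions over 32 sites: P = 4/32 = 0.125000, Q = 5/32 = 0.156250.
d = −0.5·ln(0.593750) − 0.25·ln(0.687500) = −0.5·(-0.521297) − 0.25·(-0.374693) = 0.3543.

0.3543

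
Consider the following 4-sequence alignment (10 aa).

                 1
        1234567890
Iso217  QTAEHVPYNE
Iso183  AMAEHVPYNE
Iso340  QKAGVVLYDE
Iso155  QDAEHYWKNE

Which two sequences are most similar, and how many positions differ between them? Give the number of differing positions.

2

Pairwise Hamming distances:
  Iso217 vs Iso183: 2
  Iso217 vs Iso340: 5
  Iso217 vs Iso155: 4
  Iso183 vs Iso340: 6
  Iso183 vs Iso155: 5
  Iso340 vs Iso155: 7
The smallest is 2, between Iso217 and Iso183.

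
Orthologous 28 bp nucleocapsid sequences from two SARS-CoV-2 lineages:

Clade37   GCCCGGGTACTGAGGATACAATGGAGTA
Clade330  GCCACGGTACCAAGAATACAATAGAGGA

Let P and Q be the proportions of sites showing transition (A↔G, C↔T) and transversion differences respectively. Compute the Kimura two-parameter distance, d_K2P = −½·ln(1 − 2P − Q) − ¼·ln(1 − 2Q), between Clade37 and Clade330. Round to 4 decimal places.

0.3098

Differing sites — 4:C/A (Tv); 5:G/C (Tv); 11:T/C (Ti); 12:G/A (Ti); 15:G/A (Ti); 23:G/A (Ti); 27:T/G (Tv).
Of the 7 differences, 4 transitions and 3 transversions over 28 sites: P = 4/28 = 0.142857, Q = 3/28 = 0.107143.
d = −0.5·ln(0.607143) − 0.25·ln(0.785714) = −0.5·(-0.498991) − 0.25·(-0.241162) = 0.3098.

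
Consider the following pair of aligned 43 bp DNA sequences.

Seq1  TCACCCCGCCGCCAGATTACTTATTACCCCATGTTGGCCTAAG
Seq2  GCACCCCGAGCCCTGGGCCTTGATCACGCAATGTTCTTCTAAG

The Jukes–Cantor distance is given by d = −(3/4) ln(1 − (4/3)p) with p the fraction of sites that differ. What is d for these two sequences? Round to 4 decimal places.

0.5617

Differing sites — 1:T/G; 9:C/A; 10:C/G; 11:G/C; 14:A/T; 16:A/G; 17:T/G; 18:T/C; 19:A/C; 20:C/T; 22:T/G; 25:T/C; 28:C/G; 30:C/A; 36:G/C; 37:G/T; 38:C/T.
p = 17/43 = 0.395349.
d = −0.75 · ln(1 − (4/3)·0.395349) = −0.75 · ln(0.472868) = −0.75 · (-0.748939) = 0.5617.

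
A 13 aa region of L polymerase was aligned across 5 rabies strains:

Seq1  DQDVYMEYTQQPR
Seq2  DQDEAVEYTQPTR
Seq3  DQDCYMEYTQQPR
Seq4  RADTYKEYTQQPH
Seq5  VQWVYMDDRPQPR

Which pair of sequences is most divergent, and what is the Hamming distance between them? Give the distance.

Pairwise Hamming distances:
  Seq1 vs Seq2: 5
  Seq1 vs Seq3: 1
  Seq1 vs Seq4: 5
  Seq1 vs Seq5: 6
  Seq2 vs Seq3: 5
  Seq2 vs Seq4: 8
  Seq2 vs Seq5: 11
  Seq3 vs Seq4: 5
  Seq3 vs Seq5: 7
  Seq4 vs Seq5: 10
The largest is 11, between Seq2 and Seq5.

11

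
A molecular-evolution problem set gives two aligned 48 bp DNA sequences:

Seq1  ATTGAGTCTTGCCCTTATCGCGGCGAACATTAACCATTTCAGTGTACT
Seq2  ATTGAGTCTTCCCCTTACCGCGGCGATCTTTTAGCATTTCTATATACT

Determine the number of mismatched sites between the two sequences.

9

Mismatches occur at site 11 (G→C), site 18 (T→C), site 27 (A→T), site 29 (A→T), site 32 (A→T), site 34 (C→G), site 41 (A→T), site 42 (G→A), site 44 (G→A).
That gives 9 mismatches out of 48 aligned sites, so the Hamming distance is 9.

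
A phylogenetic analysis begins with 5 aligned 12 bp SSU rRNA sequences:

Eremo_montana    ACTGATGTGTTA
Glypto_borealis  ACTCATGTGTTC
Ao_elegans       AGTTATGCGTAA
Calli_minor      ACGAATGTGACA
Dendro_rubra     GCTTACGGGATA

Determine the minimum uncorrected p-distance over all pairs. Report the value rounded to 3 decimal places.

0.167

Pairwise Hamming distances:
  Eremo_montana vs Glypto_borealis: 2
  Eremo_montana vs Ao_elegans: 4
  Eremo_montana vs Calli_minor: 4
  Eremo_montana vs Dendro_rubra: 5
  Glypto_borealis vs Ao_elegans: 5
  Glypto_borealis vs Calli_minor: 5
  Glypto_borealis vs Dendro_rubra: 6
  Ao_elegans vs Calli_minor: 6
  Ao_elegans vs Dendro_rubra: 6
  Calli_minor vs Dendro_rubra: 6
The smallest is 2 mismatches, between Eremo_montana and Glypto_borealis; p = 2/12 = 0.167.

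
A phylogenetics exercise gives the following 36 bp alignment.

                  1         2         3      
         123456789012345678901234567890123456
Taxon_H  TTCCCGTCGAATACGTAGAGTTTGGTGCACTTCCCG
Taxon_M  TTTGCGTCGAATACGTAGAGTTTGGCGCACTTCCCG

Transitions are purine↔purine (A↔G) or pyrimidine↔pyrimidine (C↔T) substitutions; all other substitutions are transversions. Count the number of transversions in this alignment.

1

Differing sites — 3:C/T (Ti); 4:C/G (Tv); 26:T/C (Ti).
Of the 3 differences, 2 transitions and 1 transversion, so the answer is 1.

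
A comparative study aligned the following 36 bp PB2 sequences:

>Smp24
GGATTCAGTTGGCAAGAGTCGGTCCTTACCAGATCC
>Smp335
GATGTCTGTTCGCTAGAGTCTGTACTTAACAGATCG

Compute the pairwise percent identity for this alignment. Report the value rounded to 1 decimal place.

72.2%

Mismatches occur at site 2 (G↔A), site 3 (A↔T), site 4 (T↔G), site 7 (A↔T), site 11 (G↔C), site 14 (A↔T), site 21 (G↔T), site 24 (C↔A), site 29 (C↔A), site 36 (C↔G).
26 of the 36 sites match, so the percent identity is 26/36 × 100 = 72.2%.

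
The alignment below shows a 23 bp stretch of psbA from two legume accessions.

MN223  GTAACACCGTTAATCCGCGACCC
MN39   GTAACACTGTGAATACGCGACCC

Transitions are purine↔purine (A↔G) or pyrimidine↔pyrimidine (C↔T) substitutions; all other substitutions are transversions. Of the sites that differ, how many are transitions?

1

The sequences differ at positions 8 (C/T, transition), 11 (T/G, transversion), 15 (C/A, transversion).
Of the 3 differences, 1 transition and 2 transversions, so the answer is 1.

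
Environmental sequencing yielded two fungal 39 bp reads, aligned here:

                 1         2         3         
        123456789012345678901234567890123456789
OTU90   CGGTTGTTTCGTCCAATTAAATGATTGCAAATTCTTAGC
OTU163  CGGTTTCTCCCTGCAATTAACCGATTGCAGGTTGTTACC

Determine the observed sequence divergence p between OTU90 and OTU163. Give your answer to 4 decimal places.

0.2821

The sequences differ at positions 6 (G/T), 7 (T/C), 9 (T/C), 11 (G/C), 13 (C/G), 21 (A/C), 22 (T/C), 30 (A/G), 31 (A/G), 34 (C/G), 38 (G/C).
There are 11 differences over 39 sites, so p = 11/39 = 0.2821.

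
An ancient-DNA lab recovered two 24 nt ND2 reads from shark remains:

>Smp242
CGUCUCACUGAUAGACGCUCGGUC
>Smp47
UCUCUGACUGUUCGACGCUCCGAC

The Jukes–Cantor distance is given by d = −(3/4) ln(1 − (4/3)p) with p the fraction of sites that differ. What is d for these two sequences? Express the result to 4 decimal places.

Differing sites — 1:C/U; 2:G/C; 6:C/G; 11:A/U; 13:A/C; 21:G/C; 23:U/A.
p = 7/24 = 0.291667.
d = −0.75 · ln(1 − (4/3)·0.291667) = −0.75 · ln(0.611111) = −0.75 · (-0.492477) = 0.3694.

0.3694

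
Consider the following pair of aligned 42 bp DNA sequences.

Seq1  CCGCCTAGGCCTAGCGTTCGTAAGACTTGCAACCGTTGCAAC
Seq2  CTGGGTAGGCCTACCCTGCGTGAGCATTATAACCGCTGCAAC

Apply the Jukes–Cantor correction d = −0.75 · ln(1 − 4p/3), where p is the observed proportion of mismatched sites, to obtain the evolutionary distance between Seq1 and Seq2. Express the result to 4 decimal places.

Mismatches occur at site 2 (C→T), site 4 (C→G), site 5 (C→G), site 14 (G→C), site 16 (G→C), site 18 (T→G), site 22 (A→G), site 25 (A→C), site 26 (C→A), site 29 (G→A), site 30 (C→T), site 36 (T→C).
p = 12/42 = 0.285714.
d = −0.75 · ln(1 − (4/3)·0.285714) = −0.75 · ln(0.619048) = −0.75 · (-0.479572) = 0.3597.

0.3597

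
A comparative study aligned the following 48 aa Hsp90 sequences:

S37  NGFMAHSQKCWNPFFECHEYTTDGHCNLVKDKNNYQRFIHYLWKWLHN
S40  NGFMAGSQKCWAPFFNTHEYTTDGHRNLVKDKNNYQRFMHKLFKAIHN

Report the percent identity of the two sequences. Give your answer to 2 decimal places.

79.17%

Mismatches occur at site 6 (H↔G), site 12 (N↔A), site 16 (E↔N), site 17 (C↔T), site 26 (C↔R), site 39 (I↔M), site 41 (Y↔K), site 43 (W↔F), site 45 (W↔A), site 46 (L↔I).
38 of the 48 sites match, so the percent identity is 38/48 × 100 = 79.17%.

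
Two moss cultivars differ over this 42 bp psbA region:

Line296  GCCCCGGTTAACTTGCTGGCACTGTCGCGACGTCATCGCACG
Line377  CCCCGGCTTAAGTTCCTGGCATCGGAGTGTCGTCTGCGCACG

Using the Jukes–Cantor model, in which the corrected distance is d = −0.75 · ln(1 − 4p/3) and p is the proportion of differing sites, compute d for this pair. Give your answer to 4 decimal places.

Differing sites — 1:G/C; 5:C/G; 7:G/C; 12:C/G; 15:G/C; 22:C/T; 23:T/C; 25:T/G; 26:C/A; 28:C/T; 30:A/T; 35:A/T; 36:T/G.
p = 13/42 = 0.309524.
d = −0.75 · ln(1 − (4/3)·0.309524) = −0.75 · ln(0.587301) = −0.75 · (-0.532218) = 0.3992.

0.3992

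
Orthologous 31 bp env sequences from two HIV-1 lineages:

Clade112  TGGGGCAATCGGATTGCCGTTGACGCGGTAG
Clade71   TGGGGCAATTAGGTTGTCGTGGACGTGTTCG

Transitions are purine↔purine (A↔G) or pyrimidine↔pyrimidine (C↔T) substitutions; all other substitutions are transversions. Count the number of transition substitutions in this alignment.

Mismatches occur at site 10 (C↔T, transition), site 11 (G↔A, transition), site 13 (A↔G, transition), site 17 (C↔T, transition), site 21 (T↔G, transversion), site 26 (C↔T, transition), site 28 (G↔T, transversion), site 30 (A↔C, transversion).
Of the 8 differences, 5 transitions and 3 transversions, so the answer is 5.

5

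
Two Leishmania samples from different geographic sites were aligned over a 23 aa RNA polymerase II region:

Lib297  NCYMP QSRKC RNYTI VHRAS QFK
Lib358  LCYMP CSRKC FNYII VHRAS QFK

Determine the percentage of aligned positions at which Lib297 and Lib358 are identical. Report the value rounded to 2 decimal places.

82.61%

The sequences differ at positions 1 (N/L), 6 (Q/C), 11 (R/F), 14 (T/I).
19 of the 23 sites match, so the percent identity is 19/23 × 100 = 82.61%.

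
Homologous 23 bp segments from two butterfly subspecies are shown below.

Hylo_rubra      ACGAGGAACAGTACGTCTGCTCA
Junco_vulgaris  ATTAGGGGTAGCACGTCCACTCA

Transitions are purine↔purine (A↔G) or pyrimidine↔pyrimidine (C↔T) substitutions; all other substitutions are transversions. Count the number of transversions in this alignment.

The sequences differ at positions 2 (C/T, transition), 3 (G/T, transversion), 7 (A/G, transition), 8 (A/G, transition), 9 (C/T, transition), 12 (T/C, transition), 18 (T/C, transition), 19 (G/A, transition).
Of the 8 differences, 7 transitions and 1 transversion, so the answer is 1.

1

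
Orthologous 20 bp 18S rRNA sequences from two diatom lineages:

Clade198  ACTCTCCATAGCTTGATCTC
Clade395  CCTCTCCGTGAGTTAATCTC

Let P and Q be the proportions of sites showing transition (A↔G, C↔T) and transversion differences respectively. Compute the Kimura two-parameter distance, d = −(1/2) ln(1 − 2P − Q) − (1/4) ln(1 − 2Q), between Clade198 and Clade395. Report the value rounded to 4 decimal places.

Mismatches occur at site 1 (A/C, transversion), site 8 (A/G, transition), site 10 (A/G, transition), site 11 (G/A, transition), site 12 (C/G, transversion), site 15 (G/A, transition).
Of the 6 differences, 4 transitions and 2 transversions over 20 sites: P = 4/20 = 0.200000, Q = 2/20 = 0.100000.
d = −0.5·ln(0.500000) − 0.25·ln(0.800000) = −0.5·(-0.693147) − 0.25·(-0.223144) = 0.4024.

0.4024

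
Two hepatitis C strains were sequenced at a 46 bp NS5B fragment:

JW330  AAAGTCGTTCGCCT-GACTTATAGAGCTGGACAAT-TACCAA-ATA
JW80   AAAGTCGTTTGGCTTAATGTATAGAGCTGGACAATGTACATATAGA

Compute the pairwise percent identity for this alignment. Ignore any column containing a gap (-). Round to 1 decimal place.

81.4%

Excluding the 3 gap columns leaves 43 comparable sites.
Differing sites — 10:C/T; 12:C/G; 16:G/A; 18:C/T; 19:T/G; 40:C/A; 41:A/T; 45:T/G.
35 of the 43 comparable sites match, so the percent identity is 35/43 × 100 = 81.4%.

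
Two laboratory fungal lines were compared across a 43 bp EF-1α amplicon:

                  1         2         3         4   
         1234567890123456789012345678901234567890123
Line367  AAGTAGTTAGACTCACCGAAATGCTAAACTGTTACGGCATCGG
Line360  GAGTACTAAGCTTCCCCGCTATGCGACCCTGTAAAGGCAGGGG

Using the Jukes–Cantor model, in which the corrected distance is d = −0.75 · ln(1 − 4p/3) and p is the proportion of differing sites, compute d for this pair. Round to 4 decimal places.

0.4693

Differing sites — 1:A/G; 6:G/C; 8:T/A; 11:A/C; 12:C/T; 15:A/C; 19:A/C; 20:A/T; 25:T/G; 27:A/C; 28:A/C; 33:T/A; 35:C/A; 40:T/G; 41:C/G.
p = 15/43 = 0.348837.
d = −0.75 · ln(1 − (4/3)·0.348837) = −0.75 · ln(0.534884) = −0.75 · (-0.625705) = 0.4693.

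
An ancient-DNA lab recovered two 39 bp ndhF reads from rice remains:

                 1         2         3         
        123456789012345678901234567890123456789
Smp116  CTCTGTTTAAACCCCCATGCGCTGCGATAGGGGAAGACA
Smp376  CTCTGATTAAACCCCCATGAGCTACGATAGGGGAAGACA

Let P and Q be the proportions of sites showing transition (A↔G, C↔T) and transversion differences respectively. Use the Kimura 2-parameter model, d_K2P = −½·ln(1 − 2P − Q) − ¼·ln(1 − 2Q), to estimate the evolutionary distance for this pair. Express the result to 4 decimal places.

The sequences differ at positions 6 (T/A, transversion), 20 (C/A, transversion), 24 (G/A, transition).
Of the 3 differences, 1 transition and 2 transversions over 39 sites: P = 1/39 = 0.025641, Q = 2/39 = 0.051282.
d = −0.5·ln(0.897436) − 0.25·ln(0.897436) = −0.5·(-0.108213) − 0.25·(-0.108213) = 0.0812.

0.0812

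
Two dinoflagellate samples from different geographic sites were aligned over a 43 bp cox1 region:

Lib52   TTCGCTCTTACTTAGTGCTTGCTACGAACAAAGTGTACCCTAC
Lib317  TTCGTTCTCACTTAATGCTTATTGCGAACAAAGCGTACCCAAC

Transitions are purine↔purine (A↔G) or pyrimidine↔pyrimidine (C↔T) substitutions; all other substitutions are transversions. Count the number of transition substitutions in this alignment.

7

Differing sites — 5:C/T (Ti); 9:T/C (Ti); 15:G/A (Ti); 21:G/A (Ti); 22:C/T (Ti); 24:A/G (Ti); 34:T/C (Ti); 41:T/A (Tv).
Of the 8 differences, 7 transitions and 1 transversion, so the answer is 7.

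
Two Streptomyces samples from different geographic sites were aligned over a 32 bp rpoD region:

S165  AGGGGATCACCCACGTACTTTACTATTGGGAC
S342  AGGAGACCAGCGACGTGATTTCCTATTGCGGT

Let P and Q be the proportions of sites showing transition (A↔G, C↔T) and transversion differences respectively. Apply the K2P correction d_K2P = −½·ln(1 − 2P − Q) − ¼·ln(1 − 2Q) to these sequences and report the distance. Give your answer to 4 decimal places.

0.4099

The sequences differ at positions 4 (G/A, transition), 7 (T/C, transition), 10 (C/G, transversion), 12 (C/G, transversion), 17 (A/G, transition), 18 (C/A, transversion), 22 (A/C, transversion), 29 (G/C, transversion), 31 (A/G, transition), 32 (C/T, transition).
Of the 10 differences, 5 transitions and 5 transversions over 32 sites: P = 5/32 = 0.156250, Q = 5/32 = 0.156250.
d = −0.5·ln(0.531250) − 0.25·ln(0.687500) = −0.5·(-0.632523) − 0.25·(-0.374693) = 0.4099.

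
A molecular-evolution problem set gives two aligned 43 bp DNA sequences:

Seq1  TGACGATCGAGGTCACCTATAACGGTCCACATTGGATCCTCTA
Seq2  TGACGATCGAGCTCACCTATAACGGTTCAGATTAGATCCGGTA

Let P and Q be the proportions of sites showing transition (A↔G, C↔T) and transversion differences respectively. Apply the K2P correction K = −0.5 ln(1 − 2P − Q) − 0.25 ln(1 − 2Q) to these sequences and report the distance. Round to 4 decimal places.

0.1544

Differing sites — 12:G/C (Tv); 27:C/T (Ti); 30:C/G (Tv); 34:G/A (Ti); 40:T/G (Tv); 41:C/G (Tv).
Of the 6 differences, 2 transitions and 4 transversions over 43 sites: P = 2/43 = 0.046512, Q = 4/43 = 0.093023.
d = −0.5·ln(0.813953) − 0.25·ln(0.813954) = −0.5·(-0.205853) − 0.25·(-0.205851) = 0.1544.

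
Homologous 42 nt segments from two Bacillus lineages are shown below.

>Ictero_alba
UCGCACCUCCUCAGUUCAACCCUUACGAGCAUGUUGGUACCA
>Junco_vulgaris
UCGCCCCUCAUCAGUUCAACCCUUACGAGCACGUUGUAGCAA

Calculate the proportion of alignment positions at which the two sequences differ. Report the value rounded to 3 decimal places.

0.167

Differing sites — 5:A/C; 10:C/A; 32:U/C; 37:G/U; 38:U/A; 39:A/G; 41:C/A.
There are 7 differences over 42 sites, so p = 7/42 = 0.167.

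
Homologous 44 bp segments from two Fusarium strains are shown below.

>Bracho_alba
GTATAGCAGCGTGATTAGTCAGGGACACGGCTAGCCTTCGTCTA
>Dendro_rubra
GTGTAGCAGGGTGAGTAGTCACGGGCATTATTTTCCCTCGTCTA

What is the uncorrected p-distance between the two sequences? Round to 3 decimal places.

The sequences differ at positions 3 (A/G), 10 (C/G), 15 (T/G), 22 (G/C), 25 (A/G), 28 (C/T), 29 (G/T), 30 (G/A), 31 (C/T), 33 (A/T), 34 (G/T), 37 (T/C).
There are 12 differences over 44 sites, so p = 12/44 = 0.273.

0.273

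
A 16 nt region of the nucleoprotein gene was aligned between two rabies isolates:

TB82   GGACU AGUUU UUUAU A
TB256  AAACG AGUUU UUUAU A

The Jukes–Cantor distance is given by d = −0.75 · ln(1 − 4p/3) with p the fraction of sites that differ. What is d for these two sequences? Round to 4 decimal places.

The sequences differ at positions 1 (G/A), 2 (G/A), 5 (U/G).
p = 3/16 = 0.187500.
d = −0.75 · ln(1 − (4/3)·0.187500) = −0.75 · ln(0.750000) = −0.75 · (-0.287682) = 0.2158.

0.2158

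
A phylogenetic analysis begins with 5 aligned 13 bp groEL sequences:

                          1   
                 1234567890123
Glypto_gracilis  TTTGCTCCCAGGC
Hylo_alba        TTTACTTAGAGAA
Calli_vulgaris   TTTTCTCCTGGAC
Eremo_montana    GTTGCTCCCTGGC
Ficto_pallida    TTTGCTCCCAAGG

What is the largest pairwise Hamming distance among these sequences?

Pairwise Hamming distances:
  Glypto_gracilis vs Hylo_alba: 6
  Glypto_gracilis vs Calli_vulgaris: 4
  Glypto_gracilis vs Eremo_montana: 2
  Glypto_gracilis vs Ficto_pallida: 2
  Hylo_alba vs Calli_vulgaris: 6
  Hylo_alba vs Eremo_montana: 8
  Hylo_alba vs Ficto_pallida: 7
  Calli_vulgaris vs Eremo_montana: 5
  Calli_vulgaris vs Ficto_pallida: 6
  Eremo_montana vs Ficto_pallida: 4
The largest is 8, between Hylo_alba and Eremo_montana.

8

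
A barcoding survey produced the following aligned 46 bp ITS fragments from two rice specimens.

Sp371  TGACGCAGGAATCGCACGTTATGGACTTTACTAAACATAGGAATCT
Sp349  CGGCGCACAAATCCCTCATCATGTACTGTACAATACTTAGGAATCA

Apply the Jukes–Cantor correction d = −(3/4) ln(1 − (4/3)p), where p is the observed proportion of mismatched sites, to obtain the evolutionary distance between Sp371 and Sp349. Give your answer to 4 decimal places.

0.3904

Mismatches occur at site 1 (T→C), site 3 (A→G), site 8 (G→C), site 9 (G→A), site 14 (G→C), site 16 (A→T), site 18 (G→A), site 20 (T→C), site 24 (G→T), site 28 (T→G), site 32 (T→A), site 34 (A→T), site 37 (A→T), site 46 (T→A).
p = 14/46 = 0.304348.
d = −0.75 · ln(1 − (4/3)·0.304348) = −0.75 · ln(0.594203) = −0.75 · (-0.520534) = 0.3904.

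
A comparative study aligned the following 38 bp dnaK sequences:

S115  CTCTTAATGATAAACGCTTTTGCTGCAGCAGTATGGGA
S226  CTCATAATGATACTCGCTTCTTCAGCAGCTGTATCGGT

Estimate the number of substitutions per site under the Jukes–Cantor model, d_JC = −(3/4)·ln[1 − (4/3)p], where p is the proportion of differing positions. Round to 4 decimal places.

The sequences differ at positions 4 (T/A), 13 (A/C), 14 (A/T), 20 (T/C), 22 (G/T), 24 (T/A), 30 (A/T), 35 (G/C), 38 (A/T).
p = 9/38 = 0.236842.
d = −0.75 · ln(1 − (4/3)·0.236842) = −0.75 · ln(0.684211) = −0.75 · (-0.379489) = 0.2846.

0.2846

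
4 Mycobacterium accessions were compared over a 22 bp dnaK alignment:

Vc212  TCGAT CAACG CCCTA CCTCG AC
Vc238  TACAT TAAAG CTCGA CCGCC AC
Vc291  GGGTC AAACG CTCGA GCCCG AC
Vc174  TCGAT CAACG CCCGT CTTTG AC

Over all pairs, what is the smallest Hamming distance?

Pairwise Hamming distances:
  Vc212 vs Vc238: 8
  Vc212 vs Vc291: 9
  Vc212 vs Vc174: 4
  Vc238 vs Vc291: 10
  Vc238 vs Vc174: 10
  Vc291 vs Vc174: 11
The smallest is 4, between Vc212 and Vc174.

4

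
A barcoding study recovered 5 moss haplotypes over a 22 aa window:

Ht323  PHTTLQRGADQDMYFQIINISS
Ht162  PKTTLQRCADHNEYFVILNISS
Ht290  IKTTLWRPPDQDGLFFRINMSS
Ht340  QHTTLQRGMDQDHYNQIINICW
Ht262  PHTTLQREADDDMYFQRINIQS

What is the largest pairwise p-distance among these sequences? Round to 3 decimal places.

0.591

Pairwise Hamming distances:
  Ht323 vs Ht162: 7
  Ht323 vs Ht290: 10
  Ht323 vs Ht340: 6
  Ht323 vs Ht262: 4
  Ht162 vs Ht290: 12
  Ht162 vs Ht340: 12
  Ht162 vs Ht262: 9
  Ht290 vs Ht340: 13
  Ht290 vs Ht262: 11
  Ht340 vs Ht262: 9
The largest is 13 mismatches, between Ht290 and Ht340; p = 13/22 = 0.591.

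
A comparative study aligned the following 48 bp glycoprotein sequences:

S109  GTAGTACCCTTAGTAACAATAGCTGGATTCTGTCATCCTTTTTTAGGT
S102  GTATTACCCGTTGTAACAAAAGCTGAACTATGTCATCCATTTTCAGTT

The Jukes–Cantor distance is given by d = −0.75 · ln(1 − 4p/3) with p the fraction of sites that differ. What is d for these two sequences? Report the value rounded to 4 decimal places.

Mismatches occur at site 4 (G/T), site 10 (T/G), site 12 (A/T), site 20 (T/A), site 26 (G/A), site 28 (T/C), site 30 (C/A), site 39 (T/A), site 44 (T/C), site 47 (G/T).
p = 10/48 = 0.208333.
d = −0.75 · ln(1 − (4/3)·0.208333) = −0.75 · ln(0.722223) = −0.75 · (-0.325421) = 0.2441.

0.2441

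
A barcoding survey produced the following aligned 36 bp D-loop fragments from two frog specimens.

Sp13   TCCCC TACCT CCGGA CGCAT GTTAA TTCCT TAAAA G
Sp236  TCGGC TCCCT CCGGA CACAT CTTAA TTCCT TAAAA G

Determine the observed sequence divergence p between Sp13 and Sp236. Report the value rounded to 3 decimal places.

0.139

Mismatches occur at site 3 (C/G), site 4 (C/G), site 7 (A/C), site 17 (G/A), site 21 (G/C).
There are 5 differences over 36 sites, so p = 5/36 = 0.139.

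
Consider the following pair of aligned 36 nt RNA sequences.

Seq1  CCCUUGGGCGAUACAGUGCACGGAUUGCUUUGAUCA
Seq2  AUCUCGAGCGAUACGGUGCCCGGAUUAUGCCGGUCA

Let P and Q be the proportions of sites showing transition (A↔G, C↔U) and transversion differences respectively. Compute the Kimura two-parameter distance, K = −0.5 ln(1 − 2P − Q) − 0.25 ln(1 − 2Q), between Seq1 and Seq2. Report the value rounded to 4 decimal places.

Mismatches occur at site 1 (C/A, transversion), site 2 (C/U, transition), site 5 (U/C, transition), site 7 (G/A, transition), site 15 (A/G, transition), site 20 (A/C, transversion), site 27 (G/A, transition), site 28 (C/U, transition), site 29 (U/G, transversion), site 30 (U/C, transition), site 31 (U/C, transition), site 33 (A/G, transition).
Of the 12 differences, 9 transitions and 3 transversions over 36 sites: P = 9/36 = 0.250000, Q = 3/36 = 0.083333.
d = −0.5·ln(0.416667) − 0.25·ln(0.833334) = −0.5·(-0.875468) − 0.25·(-0.182321) = 0.4833.

0.4833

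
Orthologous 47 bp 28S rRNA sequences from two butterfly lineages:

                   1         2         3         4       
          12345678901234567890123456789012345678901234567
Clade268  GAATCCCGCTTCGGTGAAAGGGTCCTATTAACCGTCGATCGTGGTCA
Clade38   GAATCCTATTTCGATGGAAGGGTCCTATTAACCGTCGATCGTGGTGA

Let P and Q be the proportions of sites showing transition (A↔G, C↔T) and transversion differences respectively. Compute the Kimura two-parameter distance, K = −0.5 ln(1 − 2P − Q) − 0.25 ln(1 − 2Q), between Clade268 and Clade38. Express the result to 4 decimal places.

0.1442

Mismatches occur at site 7 (C→T, transition), site 8 (G→A, transition), site 9 (C→T, transition), site 14 (G→A, transition), site 17 (A→G, transition), site 46 (C→G, transversion).
Of the 6 differences, 5 transitions and 1 transversion over 47 sites: P = 5/47 = 0.106383, Q = 1/47 = 0.021277.
d = −0.5·ln(0.765957) − 0.25·ln(0.957446) = −0.5·(-0.266629) − 0.25·(-0.043486) = 0.1442.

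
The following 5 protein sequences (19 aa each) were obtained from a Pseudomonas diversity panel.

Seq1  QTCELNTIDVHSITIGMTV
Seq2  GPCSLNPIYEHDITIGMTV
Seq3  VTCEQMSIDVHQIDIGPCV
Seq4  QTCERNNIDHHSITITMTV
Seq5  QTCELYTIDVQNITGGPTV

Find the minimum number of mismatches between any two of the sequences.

4

Pairwise Hamming distances:
  Seq1 vs Seq2: 7
  Seq1 vs Seq3: 8
  Seq1 vs Seq4: 4
  Seq1 vs Seq5: 5
  Seq2 vs Seq3: 12
  Seq2 vs Seq4: 9
  Seq2 vs Seq5: 11
  Seq3 vs Seq4: 10
  Seq3 vs Seq5: 9
  Seq4 vs Seq5: 9
The smallest is 4, between Seq1 and Seq4.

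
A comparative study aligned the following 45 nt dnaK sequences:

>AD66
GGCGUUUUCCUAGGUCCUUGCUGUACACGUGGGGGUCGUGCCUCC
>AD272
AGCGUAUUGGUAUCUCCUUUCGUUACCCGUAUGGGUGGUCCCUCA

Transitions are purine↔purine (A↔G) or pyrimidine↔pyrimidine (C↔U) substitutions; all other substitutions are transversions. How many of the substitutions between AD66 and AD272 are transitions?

2

Differing sites — 1:G/A (Ti); 6:U/A (Tv); 9:C/G (Tv); 10:C/G (Tv); 13:G/U (Tv); 14:G/C (Tv); 20:G/U (Tv); 22:U/G (Tv); 23:G/U (Tv); 27:A/C (Tv); 31:G/A (Ti); 32:G/U (Tv); 37:C/G (Tv); 40:G/C (Tv); 45:C/A (Tv).
Of the 15 differences, 2 transitions and 13 transversions, so the answer is 2.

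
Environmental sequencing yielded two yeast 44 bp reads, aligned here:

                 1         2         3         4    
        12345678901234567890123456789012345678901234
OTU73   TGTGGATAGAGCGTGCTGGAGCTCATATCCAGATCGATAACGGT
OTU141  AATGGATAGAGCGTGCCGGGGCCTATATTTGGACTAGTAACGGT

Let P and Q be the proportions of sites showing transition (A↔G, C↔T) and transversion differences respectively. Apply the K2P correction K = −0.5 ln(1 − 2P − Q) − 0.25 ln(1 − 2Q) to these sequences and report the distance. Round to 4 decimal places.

0.4315

Mismatches occur at site 1 (T→A, transversion), site 2 (G→A, transition), site 17 (T→C, transition), site 20 (A→G, transition), site 23 (T→C, transition), site 24 (C→T, transition), site 29 (C→T, transition), site 30 (C→T, transition), site 31 (A→G, transition), site 34 (T→C, transition), site 35 (C→T, transition), site 36 (G→A, transition), site 37 (A→G, transition).
Of the 13 differences, 12 transitions and 1 transversion over 44 sites: P = 12/44 = 0.272727, Q = 1/44 = 0.022727.
d = −0.5·ln(0.431819) − 0.25·ln(0.954546) = −0.5·(-0.839749) − 0.25·(-0.046519) = 0.4315.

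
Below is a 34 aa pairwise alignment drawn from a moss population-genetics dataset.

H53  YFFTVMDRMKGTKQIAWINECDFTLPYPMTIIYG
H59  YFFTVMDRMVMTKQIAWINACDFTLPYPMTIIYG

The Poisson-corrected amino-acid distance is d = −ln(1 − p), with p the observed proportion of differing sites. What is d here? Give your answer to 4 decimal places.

0.0924

Differing sites — 10:K/V; 11:G/M; 20:E/A.
p = 3/34 = 0.088235.
d = −ln(1 − 0.088235) = −ln(0.911765) = 0.0924.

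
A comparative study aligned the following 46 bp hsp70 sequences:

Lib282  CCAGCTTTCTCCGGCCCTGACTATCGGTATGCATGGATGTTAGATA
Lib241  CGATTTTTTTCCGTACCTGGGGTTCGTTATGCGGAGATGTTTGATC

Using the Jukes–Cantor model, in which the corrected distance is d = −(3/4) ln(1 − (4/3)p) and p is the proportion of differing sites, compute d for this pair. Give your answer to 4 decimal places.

0.4674

Mismatches occur at site 2 (C→G), site 4 (G→T), site 5 (C→T), site 9 (C→T), site 14 (G→T), site 15 (C→A), site 20 (A→G), site 21 (C→G), site 22 (T→G), site 23 (A→T), site 27 (G→T), site 33 (A→G), site 34 (T→G), site 35 (G→A), site 42 (A→T), site 46 (A→C).
p = 16/46 = 0.347826.
d = −0.75 · ln(1 − (4/3)·0.347826) = −0.75 · ln(0.536232) = −0.75 · (-0.623188) = 0.4674.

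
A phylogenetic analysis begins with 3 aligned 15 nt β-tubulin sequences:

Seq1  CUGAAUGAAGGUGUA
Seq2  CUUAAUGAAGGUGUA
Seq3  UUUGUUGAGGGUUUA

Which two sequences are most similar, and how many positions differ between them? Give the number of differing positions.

Pairwise Hamming distances:
  Seq1 vs Seq2: 1
  Seq1 vs Seq3: 6
  Seq2 vs Seq3: 5
The smallest is 1, between Seq1 and Seq2.

1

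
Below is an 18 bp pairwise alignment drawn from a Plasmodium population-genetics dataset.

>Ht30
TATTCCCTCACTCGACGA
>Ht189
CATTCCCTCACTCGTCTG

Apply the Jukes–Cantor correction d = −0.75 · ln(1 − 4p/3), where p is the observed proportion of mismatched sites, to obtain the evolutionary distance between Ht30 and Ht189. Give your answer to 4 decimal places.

Mismatches occur at site 1 (T→C), site 15 (A→T), site 17 (G→T), site 18 (A→G).
p = 4/18 = 0.222222.
d = −0.75 · ln(1 − (4/3)·0.222222) = −0.75 · ln(0.703704) = −0.75 · (-0.351397) = 0.2635.

0.2635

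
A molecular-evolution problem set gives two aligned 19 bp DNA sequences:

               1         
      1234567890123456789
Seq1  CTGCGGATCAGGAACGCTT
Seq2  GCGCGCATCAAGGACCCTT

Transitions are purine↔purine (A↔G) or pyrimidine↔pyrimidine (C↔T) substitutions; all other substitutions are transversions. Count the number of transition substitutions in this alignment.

3

Differing sites — 1:C/G (Tv); 2:T/C (Ti); 6:G/C (Tv); 11:G/A (Ti); 13:A/G (Ti); 16:G/C (Tv).
Of the 6 differences, 3 transitions and 3 transversions, so the answer is 3.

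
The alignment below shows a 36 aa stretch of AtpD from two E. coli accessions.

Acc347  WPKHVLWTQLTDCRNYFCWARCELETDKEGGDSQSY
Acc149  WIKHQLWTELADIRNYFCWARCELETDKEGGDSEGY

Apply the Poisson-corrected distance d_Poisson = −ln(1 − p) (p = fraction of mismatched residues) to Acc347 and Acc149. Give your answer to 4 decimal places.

0.2162

Mismatches occur at site 2 (P/I), site 5 (V/Q), site 9 (Q/E), site 11 (T/A), site 13 (C/I), site 34 (Q/E), site 35 (S/G).
p = 7/36 = 0.194444.
d = −ln(1 − 0.194444) = −ln(0.805556) = 0.2162.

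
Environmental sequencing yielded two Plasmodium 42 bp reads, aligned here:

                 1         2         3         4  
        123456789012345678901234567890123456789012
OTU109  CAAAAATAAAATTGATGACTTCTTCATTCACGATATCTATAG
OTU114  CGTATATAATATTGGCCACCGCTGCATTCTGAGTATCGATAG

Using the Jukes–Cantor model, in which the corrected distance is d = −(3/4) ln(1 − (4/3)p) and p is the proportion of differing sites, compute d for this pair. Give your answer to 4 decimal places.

The sequences differ at positions 2 (A/G), 3 (A/T), 5 (A/T), 10 (A/T), 15 (A/G), 16 (T/C), 17 (G/C), 20 (T/C), 21 (T/G), 24 (T/G), 30 (A/T), 31 (C/G), 32 (G/A), 33 (A/G), 38 (T/G).
p = 15/42 = 0.357143.
d = −0.75 · ln(1 − (4/3)·0.357143) = −0.75 · ln(0.523809) = −0.75 · (-0.646628) = 0.4850.

0.4850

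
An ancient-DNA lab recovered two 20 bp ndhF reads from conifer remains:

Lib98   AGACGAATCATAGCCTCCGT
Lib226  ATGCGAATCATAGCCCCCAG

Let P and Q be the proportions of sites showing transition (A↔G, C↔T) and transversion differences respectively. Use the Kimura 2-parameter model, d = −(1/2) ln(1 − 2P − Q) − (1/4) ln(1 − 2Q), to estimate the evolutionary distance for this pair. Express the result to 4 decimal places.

0.3112

Differing sites — 2:G/T (Tv); 3:A/G (Ti); 16:T/C (Ti); 19:G/A (Ti); 20:T/G (Tv).
Of the 5 differences, 3 transitions and 2 transversions over 20 sites: P = 3/20 = 0.150000, Q = 2/20 = 0.100000.
d = −0.5·ln(0.600000) − 0.25·ln(0.800000) = −0.5·(-0.510826) − 0.25·(-0.223144) = 0.3112.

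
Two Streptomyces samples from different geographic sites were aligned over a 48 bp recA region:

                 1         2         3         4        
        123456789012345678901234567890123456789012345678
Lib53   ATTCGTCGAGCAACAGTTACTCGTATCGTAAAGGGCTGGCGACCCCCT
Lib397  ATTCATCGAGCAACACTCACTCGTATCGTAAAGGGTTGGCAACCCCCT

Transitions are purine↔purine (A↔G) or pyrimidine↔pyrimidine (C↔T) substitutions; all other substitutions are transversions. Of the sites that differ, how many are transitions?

Mismatches occur at site 5 (G↔A, transition), site 16 (G↔C, transversion), site 18 (T↔C, transition), site 36 (C↔T, transition), site 41 (G↔A, transition).
Of the 5 differences, 4 transitions and 1 transversion, so the answer is 4.

4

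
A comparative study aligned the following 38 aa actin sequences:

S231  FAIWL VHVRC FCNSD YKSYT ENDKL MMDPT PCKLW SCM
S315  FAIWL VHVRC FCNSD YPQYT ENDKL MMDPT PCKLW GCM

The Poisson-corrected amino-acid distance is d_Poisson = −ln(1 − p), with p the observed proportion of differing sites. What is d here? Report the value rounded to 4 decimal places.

0.0822

The sequences differ at positions 17 (K/P), 18 (S/Q), 36 (S/G).
p = 3/38 = 0.078947.
d = −ln(1 − 0.078947) = −ln(0.921053) = 0.0822.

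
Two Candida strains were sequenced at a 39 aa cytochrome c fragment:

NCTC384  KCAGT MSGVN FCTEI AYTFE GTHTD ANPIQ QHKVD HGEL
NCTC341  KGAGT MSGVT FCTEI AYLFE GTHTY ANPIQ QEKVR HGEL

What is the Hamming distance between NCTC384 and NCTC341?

6

Differing sites — 2:C/G; 10:N/T; 18:T/L; 25:D/Y; 32:H/E; 35:D/R.
That gives 6 mismatches out of 39 aligned sites, so the Hamming distance is 6.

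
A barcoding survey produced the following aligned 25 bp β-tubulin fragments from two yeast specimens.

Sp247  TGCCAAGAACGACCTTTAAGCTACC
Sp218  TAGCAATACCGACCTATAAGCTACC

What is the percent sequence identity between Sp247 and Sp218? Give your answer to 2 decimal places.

The sequences differ at positions 2 (G/A), 3 (C/G), 7 (G/T), 9 (A/C), 16 (T/A).
20 of the 25 sites match, so the percent identity is 20/25 × 100 = 80.00%.

80.00%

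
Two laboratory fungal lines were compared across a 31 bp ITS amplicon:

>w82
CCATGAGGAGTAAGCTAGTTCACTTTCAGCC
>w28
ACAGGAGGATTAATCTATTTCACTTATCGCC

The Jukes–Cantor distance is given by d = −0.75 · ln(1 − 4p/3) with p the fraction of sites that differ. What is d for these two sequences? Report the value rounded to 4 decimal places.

Differing sites — 1:C/A; 4:T/G; 10:G/T; 14:G/T; 18:G/T; 26:T/A; 27:C/T; 28:A/C.
p = 8/31 = 0.258065.
d = −0.75 · ln(1 − (4/3)·0.258065) = −0.75 · ln(0.655913) = −0.75 · (-0.421727) = 0.3163.

0.3163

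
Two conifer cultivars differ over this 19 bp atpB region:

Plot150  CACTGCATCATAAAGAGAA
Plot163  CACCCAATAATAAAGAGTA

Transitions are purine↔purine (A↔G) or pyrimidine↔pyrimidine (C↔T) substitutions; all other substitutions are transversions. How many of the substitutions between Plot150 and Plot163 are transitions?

1

The sequences differ at positions 4 (T/C, transition), 5 (G/C, transversion), 6 (C/A, transversion), 9 (C/A, transversion), 18 (A/T, transversion).
Of the 5 differences, 1 transition and 4 transversions, so the answer is 1.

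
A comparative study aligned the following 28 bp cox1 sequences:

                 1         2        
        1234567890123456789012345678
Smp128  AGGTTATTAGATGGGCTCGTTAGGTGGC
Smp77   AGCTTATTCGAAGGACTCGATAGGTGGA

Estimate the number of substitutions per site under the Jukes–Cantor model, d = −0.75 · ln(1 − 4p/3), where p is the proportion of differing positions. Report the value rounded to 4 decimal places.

0.2524

Differing sites — 3:G/C; 9:A/C; 12:T/A; 15:G/A; 20:T/A; 28:C/A.
p = 6/28 = 0.214286.
d = −0.75 · ln(1 − (4/3)·0.214286) = −0.75 · ln(0.714285) = −0.75 · (-0.336473) = 0.2524.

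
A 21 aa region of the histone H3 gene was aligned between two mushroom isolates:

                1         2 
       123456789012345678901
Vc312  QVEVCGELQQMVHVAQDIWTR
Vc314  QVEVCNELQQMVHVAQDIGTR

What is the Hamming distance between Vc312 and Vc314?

2

Differing sites — 6:G/N; 19:W/G.
That gives 2 mismatches out of 21 aligned sites, so the Hamming distance is 2.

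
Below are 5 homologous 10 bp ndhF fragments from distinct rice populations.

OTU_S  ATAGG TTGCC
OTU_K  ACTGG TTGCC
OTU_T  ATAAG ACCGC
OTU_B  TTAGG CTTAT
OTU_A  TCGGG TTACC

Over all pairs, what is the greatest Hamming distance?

Pairwise Hamming distances:
  OTU_S vs OTU_K: 2
  OTU_S vs OTU_T: 5
  OTU_S vs OTU_B: 5
  OTU_S vs OTU_A: 4
  OTU_K vs OTU_T: 7
  OTU_K vs OTU_B: 7
  OTU_K vs OTU_A: 3
  OTU_T vs OTU_B: 7
  OTU_T vs OTU_A: 8
  OTU_B vs OTU_A: 6
The largest is 8, between OTU_T and OTU_A.

8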